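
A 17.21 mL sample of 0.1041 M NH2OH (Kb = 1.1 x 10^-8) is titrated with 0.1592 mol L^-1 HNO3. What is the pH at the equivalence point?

3.62

n(NH2OH) = 0.1041 x 0.01721 = 0.001792 mol; V(HNO3) at equivalence = 0.001792/0.1592 = 0.01125 L.
At equivalence the base is fully converted to NH3OH+; total volume = 0.02846 L, so [NH3OH+] = 0.001792/0.02846 = 0.06294 M.
Ka(NH3OH+) = Kw/Kb = 1.0e-14 / 1.1 x 10^-8 = 9.09e-7.
[H^+] = sqrt(Ka x [NH3OH+]) = sqrt(9.09e-7 x 0.06294) = 0.000239 M.
pH = -log(0.000239) = 3.62.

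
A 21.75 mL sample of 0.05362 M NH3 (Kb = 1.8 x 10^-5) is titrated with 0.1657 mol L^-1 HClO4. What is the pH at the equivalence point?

n(NH3) = 0.05362 x 0.02175 = 0.001166 mol; V(HClO4) at equivalence = 0.001166/0.1657 = 0.007038 L.
At equivalence the base is fully converted to NH4+; total volume = 0.02879 L, so [NH4+] = 0.001166/0.02879 = 0.04051 M.
Ka(NH4+) = Kw/Kb = 1.0e-14 / 1.8 x 10^-5 = 5.56e-10.
[H^+] = sqrt(Ka x [NH4+]) = sqrt(5.56e-10 x 0.04051) = 4.74e-6 M.
pH = -log(4.74e-6) = 5.32.

5.32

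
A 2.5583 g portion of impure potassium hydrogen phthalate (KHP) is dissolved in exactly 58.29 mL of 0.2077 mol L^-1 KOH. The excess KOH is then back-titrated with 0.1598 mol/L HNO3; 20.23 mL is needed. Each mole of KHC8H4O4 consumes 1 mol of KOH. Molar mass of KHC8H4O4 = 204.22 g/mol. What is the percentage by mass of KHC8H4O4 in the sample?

70.8%

Total n(KOH) added = 0.2077 x 0.05829 = 0.01211 mol.
n(HNO3) used = 0.1598 x 0.02023 = 0.003233 mol, which equals the excess n(KOH).
So n(KOH) consumed by the sample = 0.01211 - 0.003233 = 0.008874 mol.
n(KHC8H4O4) = 0.008874 / 1 = 0.008874 mol.
mass KHC8H4O4 = 0.008874 x 204.22 = 1.812 g, so %KHC8H4O4 = 1.812/2.5583 x 100 = 70.8%.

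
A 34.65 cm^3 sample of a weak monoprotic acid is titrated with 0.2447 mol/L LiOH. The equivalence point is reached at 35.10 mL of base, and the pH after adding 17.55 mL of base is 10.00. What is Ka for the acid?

17.55 mL is half of the equivalence volume, so this is the half-equivalence point where [HA] = [A^-].
At half-equivalence pH = pKa, so pKa = 10.00.
Ka = 10^(-10.00) = 1.0 x 10^-10.

1.0 x 10^-10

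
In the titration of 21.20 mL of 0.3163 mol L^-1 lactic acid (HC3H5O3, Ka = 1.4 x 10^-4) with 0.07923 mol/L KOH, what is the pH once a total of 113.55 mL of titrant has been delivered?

12.23

n(acid) = 0.3163 x 0.02120 = 0.006706 mol; n(KOH) added = 0.07923 x 0.1135 = 0.008997 mol.
Base is in excess by 0.008997 - 0.006706 = 0.002291 mol in a total volume of 0.1348 L.
[OH^-] = 0.002291/0.1348 = 0.01700 M, so pOH = 1.77 and pH = 14.00 - 1.77 = 12.23.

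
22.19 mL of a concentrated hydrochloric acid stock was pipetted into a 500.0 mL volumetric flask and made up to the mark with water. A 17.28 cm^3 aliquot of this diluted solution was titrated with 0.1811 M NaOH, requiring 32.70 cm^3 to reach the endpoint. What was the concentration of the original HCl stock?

7.72 M

n(NaOH) = 0.1811 x 0.03270 = 0.005922 mol.
n(HCl) in the aliquot = 0.005922 mol.
[diluted HCl] = 0.005922 / 0.01728 = 0.3427 M.
Dilution factor = 500.0/22.19 = 22.53, so [stock] = 0.3427 x 22.53 = 7.72 M.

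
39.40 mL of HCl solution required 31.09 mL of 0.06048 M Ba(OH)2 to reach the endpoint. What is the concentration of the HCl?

0.0954 M

n(Ba(OH)2) delivered = 0.06048 x 0.03109 = 0.001880 mol.
The reaction is 2 HCl + 1 Ba(OH)2, so n(HCl) = 0.001880 x 2/1 = 0.003761 mol.
[HCl] = 0.003761 mol / 0.03940 L = 0.0954 M.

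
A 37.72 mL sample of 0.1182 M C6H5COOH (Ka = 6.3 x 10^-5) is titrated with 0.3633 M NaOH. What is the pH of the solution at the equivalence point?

n(C6H5COOH) = 0.1182 x 0.03772 = 0.004459 mol; V(NaOH) at equivalence = 0.004459/0.3633 = 0.01227 L.
At equivalence all the acid is converted to C6H5COO-; total volume = 0.03772 + 0.01227 = 0.04999 L, so [C6H5COO-] = 0.004459/0.04999 = 0.08918 M.
Kb = Kw/Ka = 1.0e-14 / 6.3 x 10^-5 = 1.59e-10.
[OH^-] = sqrt(Kb x [C6H5COO-]) = sqrt(1.59e-10 x 0.08918) = 3.76e-6 M.
pOH = 5.42, so pH = 14.00 - 5.42 = 8.58.

8.58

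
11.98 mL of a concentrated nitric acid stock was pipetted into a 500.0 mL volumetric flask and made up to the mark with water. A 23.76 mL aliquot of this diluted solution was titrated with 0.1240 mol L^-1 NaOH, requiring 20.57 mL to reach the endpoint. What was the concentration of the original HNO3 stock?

4.48 M

n(NaOH) = 0.1240 x 0.02057 = 0.002551 mol.
n(HNO3) in the aliquot = 0.002551 mol.
[diluted HNO3] = 0.002551 / 0.02376 = 0.1074 M.
Dilution factor = 500.0/11.98 = 41.74, so [stock] = 0.1074 x 41.74 = 4.48 M.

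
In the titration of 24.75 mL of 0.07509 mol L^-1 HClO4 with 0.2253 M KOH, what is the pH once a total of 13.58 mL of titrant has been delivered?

n(acid) = 0.07509 x 0.02475 = 0.001858 mol; n(KOH) added = 0.2253 x 0.01358 = 0.003060 mol.
Base is in excess by 0.003060 - 0.001858 = 0.001201 mol in a total volume of 0.03833 L.
[OH^-] = 0.001201/0.03833 = 0.03134 M, so pOH = 1.50 and pH = 14.00 - 1.50 = 12.50.

12.50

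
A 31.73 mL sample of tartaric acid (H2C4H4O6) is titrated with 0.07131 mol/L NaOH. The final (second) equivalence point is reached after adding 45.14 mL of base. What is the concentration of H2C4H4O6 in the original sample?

n(NaOH) = 0.07131 x 0.04514 = 0.003219 mol.
At the final (second) equivalence point, 2 mol OH^- react per mol H2C4H4O6, so n(H2C4H4O6) = 0.003219 / 2 = 0.001609 mol.
[H2C4H4O6] = 0.001609 / 0.03173 L = 0.0507 M.

0.0507 M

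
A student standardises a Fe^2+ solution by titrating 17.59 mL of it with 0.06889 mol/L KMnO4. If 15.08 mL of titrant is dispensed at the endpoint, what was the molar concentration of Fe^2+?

0.295 M

n(KMnO4) = 0.06889 x 0.01508 = 0.001039 mol.
From the balanced equation, 1 mol KMnO4 reacts with 5 mol Fe^2+, so n(Fe^2+) = 0.001039 x 5/1 = 0.005194 mol.
[Fe^2+] = 0.005194 / 0.01759 L = 0.295 M.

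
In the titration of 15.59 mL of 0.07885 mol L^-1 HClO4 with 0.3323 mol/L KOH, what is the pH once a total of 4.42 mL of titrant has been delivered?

12.08

n(acid) = 0.07885 x 0.01559 = 0.001229 mol; n(KOH) added = 0.3323 x 0.004420 = 0.001469 mol.
Base is in excess by 0.001469 - 0.001229 = 0.0002395 mol in a total volume of 0.02001 L.
[OH^-] = 0.0002395/0.02001 = 0.01197 M, so pOH = 1.92 and pH = 14.00 - 1.92 = 12.08.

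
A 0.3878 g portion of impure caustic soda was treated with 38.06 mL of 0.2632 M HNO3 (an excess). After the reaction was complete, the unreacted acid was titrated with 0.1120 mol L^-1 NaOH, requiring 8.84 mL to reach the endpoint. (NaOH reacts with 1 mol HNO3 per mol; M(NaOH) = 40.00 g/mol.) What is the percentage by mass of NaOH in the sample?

Total n(HNO3) added = 0.2632 x 0.03806 = 0.01002 mol.
n(NaOH) used = 0.1120 x 0.008840 = 0.0009901 mol, which equals the excess n(HNO3).
So n(HNO3) consumed by the sample = 0.01002 - 0.0009901 = 0.009027 mol.
n(NaOH) = 0.009027 / 1 = 0.009027 mol.
mass NaOH = 0.009027 x 40.00 = 0.3611 g, so %NaOH = 0.3611/0.3878 x 100 = 93.1%.

93.1%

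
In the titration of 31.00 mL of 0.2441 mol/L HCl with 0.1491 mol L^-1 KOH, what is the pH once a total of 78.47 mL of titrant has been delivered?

n(acid) = 0.2441 x 0.03100 = 0.007567 mol; n(KOH) added = 0.1491 x 0.07847 = 0.01170 mol.
Base is in excess by 0.01170 - 0.007567 = 0.004133 mol in a total volume of 0.1095 L.
[OH^-] = 0.004133/0.1095 = 0.03775 M, so pOH = 1.42 and pH = 14.00 - 1.42 = 12.58.

12.58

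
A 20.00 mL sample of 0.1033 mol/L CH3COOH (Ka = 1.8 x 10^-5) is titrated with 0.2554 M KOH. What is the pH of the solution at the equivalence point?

8.81

n(CH3COOH) = 0.1033 x 0.02000 = 0.002066 mol; V(KOH) at equivalence = 0.002066/0.2554 = 0.008089 L.
At equivalence all the acid is converted to CH3COO-; total volume = 0.02000 + 0.008089 = 0.02809 L, so [CH3COO-] = 0.002066/0.02809 = 0.07355 M.
Kb = Kw/Ka = 1.0e-14 / 1.8 x 10^-5 = 5.56e-10.
[OH^-] = sqrt(Kb x [CH3COO-]) = sqrt(5.56e-10 x 0.07355) = 6.39e-6 M.
pOH = 5.19, so pH = 14.00 - 5.19 = 8.81.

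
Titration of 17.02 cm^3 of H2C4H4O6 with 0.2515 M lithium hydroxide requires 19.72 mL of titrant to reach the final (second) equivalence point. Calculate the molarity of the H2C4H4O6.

0.146 M

n(LiOH) = 0.2515 x 0.01972 = 0.004960 mol.
At the final (second) equivalence point, 2 mol OH^- react per mol H2C4H4O6, so n(H2C4H4O6) = 0.004960 / 2 = 0.002480 mol.
[H2C4H4O6] = 0.002480 / 0.01702 L = 0.146 M.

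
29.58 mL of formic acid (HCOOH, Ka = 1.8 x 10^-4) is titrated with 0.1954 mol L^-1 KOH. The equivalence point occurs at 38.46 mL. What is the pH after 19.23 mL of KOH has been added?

19.23 mL is exactly half the equivalence volume (38.46/2), i.e. the half-equivalence point.
There, n(HA) = n(A^-), so pH = pKa = -log(1.8 x 10^-4) = 3.74.

3.74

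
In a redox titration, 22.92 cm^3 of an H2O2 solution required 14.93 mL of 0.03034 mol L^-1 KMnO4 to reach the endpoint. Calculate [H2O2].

0.0494 M

n(KMnO4) = 0.03034 x 0.01493 = 0.0004530 mol.
From the balanced equation, 2 mol KMnO4 reacts with 5 mol H2O2, so n(H2O2) = 0.0004530 x 5/2 = 0.001132 mol.
[H2O2] = 0.001132 / 0.02292 L = 0.0494 M.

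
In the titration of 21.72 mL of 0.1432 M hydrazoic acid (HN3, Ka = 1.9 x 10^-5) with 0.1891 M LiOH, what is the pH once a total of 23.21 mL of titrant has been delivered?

12.45

n(acid) = 0.1432 x 0.02172 = 0.003110 mol; n(LiOH) added = 0.1891 x 0.02321 = 0.004389 mol.
Base is in excess by 0.004389 - 0.003110 = 0.001279 mol in a total volume of 0.04493 L.
[OH^-] = 0.001279/0.04493 = 0.02846 M, so pOH = 1.55 and pH = 14.00 - 1.55 = 12.45.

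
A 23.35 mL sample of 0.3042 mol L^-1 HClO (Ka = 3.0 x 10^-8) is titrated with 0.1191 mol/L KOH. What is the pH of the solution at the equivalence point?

n(HClO) = 0.3042 x 0.02335 = 0.007103 mol; V(KOH) at equivalence = 0.007103/0.1191 = 0.05964 L.
At equivalence all the acid is converted to ClO-; total volume = 0.02335 + 0.05964 = 0.08299 L, so [ClO-] = 0.007103/0.08299 = 0.08559 M.
Kb = Kw/Ka = 1.0e-14 / 3.0 x 10^-8 = 3.33e-7.
[OH^-] = sqrt(Kb x [ClO-]) = sqrt(3.33e-7 x 0.08559) = 0.000169 M.
pOH = 3.77, so pH = 14.00 - 3.77 = 10.23.

10.23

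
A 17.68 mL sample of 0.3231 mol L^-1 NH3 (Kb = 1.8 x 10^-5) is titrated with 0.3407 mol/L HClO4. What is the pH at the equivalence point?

5.02

n(NH3) = 0.3231 x 0.01768 = 0.005712 mol; V(HClO4) at equivalence = 0.005712/0.3407 = 0.01677 L.
At equivalence the base is fully converted to NH4+; total volume = 0.03445 L, so [NH4+] = 0.005712/0.03445 = 0.1658 M.
Ka(NH4+) = Kw/Kb = 1.0e-14 / 1.8 x 10^-5 = 5.56e-10.
[H^+] = sqrt(Ka x [NH4+]) = sqrt(5.56e-10 x 0.1658) = 9.60e-6 M.
pH = -log(9.60e-6) = 5.02.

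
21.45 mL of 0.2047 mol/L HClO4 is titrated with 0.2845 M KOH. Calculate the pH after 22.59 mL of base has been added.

12.66

n(acid) = 0.2047 x 0.02145 = 0.004391 mol; n(KOH) added = 0.2845 x 0.02259 = 0.006427 mol.
Base is in excess by 0.006427 - 0.004391 = 0.002036 mol in a total volume of 0.04404 L.
[OH^-] = 0.002036/0.04404 = 0.04623 M, so pOH = 1.34 and pH = 14.00 - 1.34 = 12.66.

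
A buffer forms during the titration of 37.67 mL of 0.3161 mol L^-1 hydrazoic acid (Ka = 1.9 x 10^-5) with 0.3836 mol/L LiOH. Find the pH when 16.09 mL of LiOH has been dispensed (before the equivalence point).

Initial n(HN3) = 0.3161 x 0.03767 = 0.01191 mol.
n(LiOH) added = 0.3836 x 0.01609 = 0.006172 mol, converting that many moles of HN3 to N3-.
Remaining n(HN3) = 0.005735 mol; n(N3-) = 0.006172 mol.
By Henderson-Hasselbalch, pH = pKa + log([A^-]/[HA]) = 4.72 + log(0.006172/0.005735) = 4.72 + (+0.03) = 4.75.

4.75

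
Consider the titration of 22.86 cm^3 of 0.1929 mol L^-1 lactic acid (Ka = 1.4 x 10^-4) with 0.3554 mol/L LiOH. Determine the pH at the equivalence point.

8.48

n(HC3H5O3) = 0.1929 x 0.02286 = 0.004410 mol; V(LiOH) at equivalence = 0.004410/0.3554 = 0.01241 L.
At equivalence all the acid is converted to C3H5O3-; total volume = 0.02286 + 0.01241 = 0.03527 L, so [C3H5O3-] = 0.004410/0.03527 = 0.1250 M.
Kb = Kw/Ka = 1.0e-14 / 1.4 x 10^-4 = 7.14e-11.
[OH^-] = sqrt(Kb x [C3H5O3-]) = sqrt(7.14e-11 x 0.1250) = 2.99e-6 M.
pOH = 5.52, so pH = 14.00 - 5.52 = 8.48.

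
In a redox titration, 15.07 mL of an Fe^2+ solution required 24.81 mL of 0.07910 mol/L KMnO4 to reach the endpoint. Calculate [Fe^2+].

0.651 M

n(KMnO4) = 0.07910 x 0.02481 = 0.001962 mol.
From the balanced equation, 1 mol KMnO4 reacts with 5 mol Fe^2+, so n(Fe^2+) = 0.001962 x 5/1 = 0.009812 mol.
[Fe^2+] = 0.009812 / 0.01507 L = 0.651 M.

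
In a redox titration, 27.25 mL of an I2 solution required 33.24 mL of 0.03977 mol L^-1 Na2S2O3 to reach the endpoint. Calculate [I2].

n(Na2S2O3) = 0.03977 x 0.03324 = 0.001322 mol.
From the balanced equation, 2 mol Na2S2O3 reacts with 1 mol I2, so n(I2) = 0.001322 x 1/2 = 0.0006610 mol.
[I2] = 0.0006610 / 0.02725 L = 0.0243 M.

0.0243 M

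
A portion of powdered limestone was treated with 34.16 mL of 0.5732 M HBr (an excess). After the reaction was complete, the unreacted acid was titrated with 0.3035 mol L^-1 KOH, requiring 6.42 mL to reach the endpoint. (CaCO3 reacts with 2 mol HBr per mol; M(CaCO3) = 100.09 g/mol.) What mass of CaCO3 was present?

Total n(HBr) added = 0.5732 x 0.03416 = 0.01958 mol.
n(KOH) used = 0.3035 x 0.006420 = 0.001948 mol, which equals the excess n(HBr).
So n(HBr) consumed by the sample = 0.01958 - 0.001948 = 0.01763 mol.
n(CaCO3) = 0.01763 / 2 = 0.008816 mol.
mass = 0.008816 mol x 100.09 g/mol = 0.882 g.

0.882 g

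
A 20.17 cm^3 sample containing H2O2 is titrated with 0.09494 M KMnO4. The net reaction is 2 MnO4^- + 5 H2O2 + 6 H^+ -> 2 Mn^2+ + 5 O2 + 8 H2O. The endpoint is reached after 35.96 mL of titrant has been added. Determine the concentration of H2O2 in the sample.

n(KMnO4) = 0.09494 x 0.03596 = 0.003414 mol.
From the balanced equation, 2 mol KMnO4 reacts with 5 mol H2O2, so n(H2O2) = 0.003414 x 5/2 = 0.008535 mol.
[H2O2] = 0.008535 / 0.02017 L = 0.423 M.

0.423 M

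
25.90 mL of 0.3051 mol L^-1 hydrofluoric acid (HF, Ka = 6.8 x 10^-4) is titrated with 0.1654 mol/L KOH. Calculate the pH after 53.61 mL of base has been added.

n(acid) = 0.3051 x 0.02590 = 0.007902 mol; n(KOH) added = 0.1654 x 0.05361 = 0.008867 mol.
Base is in excess by 0.008867 - 0.007902 = 0.0009650 mol in a total volume of 0.07951 L.
[OH^-] = 0.0009650/0.07951 = 0.01214 M, so pOH = 1.92 and pH = 14.00 - 1.92 = 12.08.

12.08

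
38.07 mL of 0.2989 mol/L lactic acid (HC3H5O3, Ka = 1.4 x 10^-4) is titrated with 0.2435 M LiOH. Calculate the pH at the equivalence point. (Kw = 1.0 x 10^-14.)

8.49

n(HC3H5O3) = 0.2989 x 0.03807 = 0.01138 mol; V(LiOH) at equivalence = 0.01138/0.2435 = 0.04673 L.
At equivalence all the acid is converted to C3H5O3-; total volume = 0.03807 + 0.04673 = 0.08480 L, so [C3H5O3-] = 0.01138/0.08480 = 0.1342 M.
Kb = Kw/Ka = 1.0e-14 / 1.4 x 10^-4 = 7.14e-11.
[OH^-] = sqrt(Kb x [C3H5O3-]) = sqrt(7.14e-11 x 0.1342) = 3.10e-6 M.
pOH = 5.51, so pH = 14.00 - 5.51 = 8.49.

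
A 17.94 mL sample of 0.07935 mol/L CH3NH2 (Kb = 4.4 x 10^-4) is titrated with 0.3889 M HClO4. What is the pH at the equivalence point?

5.91

n(CH3NH2) = 0.07935 x 0.01794 = 0.001424 mol; V(HClO4) at equivalence = 0.001424/0.3889 = 0.003660 L.
At equivalence the base is fully converted to CH3NH3+; total volume = 0.02160 L, so [CH3NH3+] = 0.001424/0.02160 = 0.06590 M.
Ka(CH3NH3+) = Kw/Kb = 1.0e-14 / 4.4 x 10^-4 = 2.27e-11.
[H^+] = sqrt(Ka x [CH3NH3+]) = sqrt(2.27e-11 x 0.06590) = 1.22e-6 M.
pH = -log(1.22e-6) = 5.91.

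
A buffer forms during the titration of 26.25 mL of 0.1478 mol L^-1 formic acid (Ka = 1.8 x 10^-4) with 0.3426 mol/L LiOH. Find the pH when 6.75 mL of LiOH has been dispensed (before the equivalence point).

Initial n(HCOOH) = 0.1478 x 0.02625 = 0.003880 mol.
n(LiOH) added = 0.3426 x 0.006750 = 0.002313 mol, converting that many moles of HCOOH to HCOO-.
Remaining n(HCOOH) = 0.001567 mol; n(HCOO-) = 0.002313 mol.
By Henderson-Hasselbalch, pH = pKa + log([A^-]/[HA]) = 3.74 + log(0.002313/0.001567) = 3.74 + (+0.17) = 3.91.

3.91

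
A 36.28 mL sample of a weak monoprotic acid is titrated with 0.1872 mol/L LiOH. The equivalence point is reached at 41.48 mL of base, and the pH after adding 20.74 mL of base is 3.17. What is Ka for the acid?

20.74 mL is half of the equivalence volume, so this is the half-equivalence point where [HA] = [A^-].
At half-equivalence pH = pKa, so pKa = 3.17.
Ka = 10^(-3.17) = 6.8 x 10^-4.

6.8 x 10^-4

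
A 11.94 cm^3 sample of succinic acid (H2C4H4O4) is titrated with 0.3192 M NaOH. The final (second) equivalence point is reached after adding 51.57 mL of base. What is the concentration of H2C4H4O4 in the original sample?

n(NaOH) = 0.3192 x 0.05157 = 0.01646 mol.
At the final (second) equivalence point, 2 mol OH^- react per mol H2C4H4O4, so n(H2C4H4O4) = 0.01646 / 2 = 0.008231 mol.
[H2C4H4O4] = 0.008231 / 0.01194 L = 0.689 M.

0.689 M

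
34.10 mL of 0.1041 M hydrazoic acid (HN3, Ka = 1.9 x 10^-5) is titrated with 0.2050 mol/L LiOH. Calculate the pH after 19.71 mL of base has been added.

n(acid) = 0.1041 x 0.03410 = 0.003550 mol; n(LiOH) added = 0.2050 x 0.01971 = 0.004041 mol.
Base is in excess by 0.004041 - 0.003550 = 0.0004907 mol in a total volume of 0.05381 L.
[OH^-] = 0.0004907/0.05381 = 0.009120 M, so pOH = 2.04 and pH = 14.00 - 2.04 = 11.96.

11.96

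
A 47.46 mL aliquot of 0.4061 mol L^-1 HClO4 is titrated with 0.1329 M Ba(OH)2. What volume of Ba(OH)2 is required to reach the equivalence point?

n(HClO4) = 0.4061 mol/L x 0.04746 L = 0.01927 mol.
The neutralisation is 2 HClO4 : 1 Ba(OH)2, so n(Ba(OH)2) = 0.01927 x 1/2 = 0.009637 mol.
V(Ba(OH)2) = 0.009637 / 0.1329 = 0.07251 L = 72.5 mL.

72.5 mL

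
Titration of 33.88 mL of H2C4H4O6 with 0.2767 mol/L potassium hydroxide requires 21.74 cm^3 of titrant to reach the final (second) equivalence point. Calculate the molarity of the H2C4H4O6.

n(KOH) = 0.2767 x 0.02174 = 0.006015 mol.
At the final (second) equivalence point, 2 mol OH^- react per mol H2C4H4O6, so n(H2C4H4O6) = 0.006015 / 2 = 0.003008 mol.
[H2C4H4O6] = 0.003008 / 0.03388 L = 0.0888 M.

0.0888 M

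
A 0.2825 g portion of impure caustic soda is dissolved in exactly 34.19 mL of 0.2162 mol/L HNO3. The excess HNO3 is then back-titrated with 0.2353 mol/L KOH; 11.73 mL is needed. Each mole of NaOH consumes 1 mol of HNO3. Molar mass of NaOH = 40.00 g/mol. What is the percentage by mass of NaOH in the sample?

Total n(HNO3) added = 0.2162 x 0.03419 = 0.007392 mol.
n(KOH) used = 0.2353 x 0.01173 = 0.002760 mol, which equals the excess n(HNO3).
So n(HNO3) consumed by the sample = 0.007392 - 0.002760 = 0.004632 mol.
n(NaOH) = 0.004632 / 1 = 0.004632 mol.
mass NaOH = 0.004632 x 40.00 = 0.1853 g, so %NaOH = 0.1853/0.2825 x 100 = 65.6%.

65.6%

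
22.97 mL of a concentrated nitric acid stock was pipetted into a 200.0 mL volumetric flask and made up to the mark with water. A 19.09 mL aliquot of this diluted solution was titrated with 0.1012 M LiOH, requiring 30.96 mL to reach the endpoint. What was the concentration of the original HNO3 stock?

1.43 M

n(LiOH) = 0.1012 x 0.03096 = 0.003133 mol.
n(HNO3) in the aliquot = 0.003133 mol.
[diluted HNO3] = 0.003133 / 0.01909 = 0.1641 M.
Dilution factor = 200.0/22.97 = 8.707, so [stock] = 0.1641 x 8.707 = 1.43 M.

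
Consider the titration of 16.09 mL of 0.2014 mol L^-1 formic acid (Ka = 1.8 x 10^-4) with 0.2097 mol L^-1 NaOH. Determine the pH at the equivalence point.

8.38

n(HCOOH) = 0.2014 x 0.01609 = 0.003241 mol; V(NaOH) at equivalence = 0.003241/0.2097 = 0.01545 L.
At equivalence all the acid is converted to HCOO-; total volume = 0.01609 + 0.01545 = 0.03154 L, so [HCOO-] = 0.003241/0.03154 = 0.1027 M.
Kb = Kw/Ka = 1.0e-14 / 1.8 x 10^-4 = 5.56e-11.
[OH^-] = sqrt(Kb x [HCOO-]) = sqrt(5.56e-11 x 0.1027) = 2.39e-6 M.
pOH = 5.62, so pH = 14.00 - 5.62 = 8.38.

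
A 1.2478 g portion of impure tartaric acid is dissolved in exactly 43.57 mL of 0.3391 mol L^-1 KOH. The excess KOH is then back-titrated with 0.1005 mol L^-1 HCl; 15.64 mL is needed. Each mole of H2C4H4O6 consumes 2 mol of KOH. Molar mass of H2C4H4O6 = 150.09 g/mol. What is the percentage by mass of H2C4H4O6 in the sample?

Total n(KOH) added = 0.3391 x 0.04357 = 0.01477 mol.
n(HCl) used = 0.1005 x 0.01564 = 0.001572 mol, which equals the excess n(KOH).
So n(KOH) consumed by the sample = 0.01477 - 0.001572 = 0.01320 mol.
n(H2C4H4O6) = 0.01320 / 2 = 0.006601 mol.
mass H2C4H4O6 = 0.006601 x 150.09 = 0.9908 g, so %H2C4H4O6 = 0.9908/1.2478 x 100 = 79.4%.

79.4%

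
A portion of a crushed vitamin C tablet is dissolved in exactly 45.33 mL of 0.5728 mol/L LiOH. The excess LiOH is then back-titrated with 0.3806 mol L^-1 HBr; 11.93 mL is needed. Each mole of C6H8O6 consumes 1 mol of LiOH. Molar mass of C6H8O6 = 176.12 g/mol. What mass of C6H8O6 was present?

Total n(LiOH) added = 0.5728 x 0.04533 = 0.02597 mol.
n(HBr) used = 0.3806 x 0.01193 = 0.004541 mol, which equals the excess n(LiOH).
So n(LiOH) consumed by the sample = 0.02597 - 0.004541 = 0.02142 mol.
n(C6H8O6) = 0.02142 / 1 = 0.02142 mol.
mass = 0.02142 mol x 176.12 g/mol = 3.77 g.

3.77 g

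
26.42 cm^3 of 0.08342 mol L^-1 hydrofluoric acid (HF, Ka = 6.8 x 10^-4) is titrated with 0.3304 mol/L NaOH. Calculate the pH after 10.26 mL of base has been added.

12.51

n(acid) = 0.08342 x 0.02642 = 0.002204 mol; n(NaOH) added = 0.3304 x 0.01026 = 0.003390 mol.
Base is in excess by 0.003390 - 0.002204 = 0.001186 mol in a total volume of 0.03668 L.
[OH^-] = 0.001186/0.03668 = 0.03233 M, so pOH = 1.49 and pH = 14.00 - 1.49 = 12.51.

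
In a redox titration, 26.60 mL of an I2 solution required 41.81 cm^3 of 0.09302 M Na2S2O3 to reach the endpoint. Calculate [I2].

0.0731 M

n(Na2S2O3) = 0.09302 x 0.04181 = 0.003889 mol.
From the balanced equation, 2 mol Na2S2O3 reacts with 1 mol I2, so n(I2) = 0.003889 x 1/2 = 0.001945 mol.
[I2] = 0.001945 / 0.02660 L = 0.0731 M.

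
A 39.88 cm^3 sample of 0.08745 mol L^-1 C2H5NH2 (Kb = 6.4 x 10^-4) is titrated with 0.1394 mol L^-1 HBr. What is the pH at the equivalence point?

n(C2H5NH2) = 0.08745 x 0.03988 = 0.003488 mol; V(HBr) at equivalence = 0.003488/0.1394 = 0.02502 L.
At equivalence the base is fully converted to C2H5NH3+; total volume = 0.06490 L, so [C2H5NH3+] = 0.003488/0.06490 = 0.05374 M.
Ka(C2H5NH3+) = Kw/Kb = 1.0e-14 / 6.4 x 10^-4 = 1.56e-11.
[H^+] = sqrt(Ka x [C2H5NH3+]) = sqrt(1.56e-11 x 0.05374) = 9.16e-7 M.
pH = -log(9.16e-7) = 6.04.

6.04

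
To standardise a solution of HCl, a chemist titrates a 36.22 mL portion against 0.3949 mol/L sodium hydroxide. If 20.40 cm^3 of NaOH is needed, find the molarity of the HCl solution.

0.222 M

n(NaOH) delivered = 0.3949 x 0.02040 = 0.008056 mol.
For a 1:1 reaction, n(HCl) = 0.008056 mol.
[HCl] = 0.008056 mol / 0.03622 L = 0.222 M.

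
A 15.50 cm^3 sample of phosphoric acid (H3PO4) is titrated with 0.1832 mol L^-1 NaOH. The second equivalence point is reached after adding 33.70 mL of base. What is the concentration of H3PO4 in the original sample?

0.199 M

n(NaOH) = 0.1832 x 0.03370 = 0.006174 mol.
At the second equivalence point, 2 mol OH^- react per mol H3PO4, so n(H3PO4) = 0.006174 / 2 = 0.003087 mol.
[H3PO4] = 0.003087 / 0.01550 L = 0.199 M.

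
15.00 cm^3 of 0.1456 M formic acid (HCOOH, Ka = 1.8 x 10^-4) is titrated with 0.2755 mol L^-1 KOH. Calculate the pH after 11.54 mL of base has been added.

12.57

n(acid) = 0.1456 x 0.01500 = 0.002184 mol; n(KOH) added = 0.2755 x 0.01154 = 0.003179 mol.
Base is in excess by 0.003179 - 0.002184 = 0.0009953 mol in a total volume of 0.02654 L.
[OH^-] = 0.0009953/0.02654 = 0.03750 M, so pOH = 1.43 and pH = 14.00 - 1.43 = 12.57.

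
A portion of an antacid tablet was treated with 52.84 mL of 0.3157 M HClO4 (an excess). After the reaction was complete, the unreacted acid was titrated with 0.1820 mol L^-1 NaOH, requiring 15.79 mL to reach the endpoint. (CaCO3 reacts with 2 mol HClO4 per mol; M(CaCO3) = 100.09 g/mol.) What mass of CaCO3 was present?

Total n(HClO4) added = 0.3157 x 0.05284 = 0.01668 mol.
n(NaOH) used = 0.1820 x 0.01579 = 0.002874 mol, which equals the excess n(HClO4).
So n(HClO4) consumed by the sample = 0.01668 - 0.002874 = 0.01381 mol.
n(CaCO3) = 0.01381 / 2 = 0.006904 mol.
mass = 0.006904 mol x 100.09 g/mol = 0.691 g.

0.691 g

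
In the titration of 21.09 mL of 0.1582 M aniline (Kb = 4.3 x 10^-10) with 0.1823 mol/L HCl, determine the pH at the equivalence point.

2.85

n(C6H5NH2) = 0.1582 x 0.02109 = 0.003336 mol; V(HCl) at equivalence = 0.003336/0.1823 = 0.01830 L.
At equivalence the base is fully converted to C6H5NH3+; total volume = 0.03939 L, so [C6H5NH3+] = 0.003336/0.03939 = 0.08470 M.
Ka(C6H5NH3+) = Kw/Kb = 1.0e-14 / 4.3 x 10^-10 = 2.33e-5.
[H^+] = sqrt(Ka x [C6H5NH3+]) = sqrt(2.33e-5 x 0.08470) = 0.00140 M.
pH = -log(0.00140) = 2.85.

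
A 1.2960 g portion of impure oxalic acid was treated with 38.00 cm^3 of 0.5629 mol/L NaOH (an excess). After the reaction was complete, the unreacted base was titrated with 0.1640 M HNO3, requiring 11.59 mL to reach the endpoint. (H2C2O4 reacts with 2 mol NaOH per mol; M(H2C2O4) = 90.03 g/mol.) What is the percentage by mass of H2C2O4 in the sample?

Total n(NaOH) added = 0.5629 x 0.03800 = 0.02139 mol.
n(HNO3) used = 0.1640 x 0.01159 = 0.001901 mol, which equals the excess n(NaOH).
So n(NaOH) consumed by the sample = 0.02139 - 0.001901 = 0.01949 mol.
n(H2C2O4) = 0.01949 / 2 = 0.009745 mol.
mass H2C2O4 = 0.009745 x 90.03 = 0.8773 g, so %H2C2O4 = 0.8773/1.2960 x 100 = 67.7%.

67.7%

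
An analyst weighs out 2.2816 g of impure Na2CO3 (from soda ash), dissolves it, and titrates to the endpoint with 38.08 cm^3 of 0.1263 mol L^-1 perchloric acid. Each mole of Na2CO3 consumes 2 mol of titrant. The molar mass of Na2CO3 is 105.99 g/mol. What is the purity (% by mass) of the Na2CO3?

n(HClO4) = 0.1263 x 0.03808 = 0.004810 mol.
n(Na2CO3) = 0.004810 / 2 = 0.002405 mol.
mass of Na2CO3 = 0.002405 x 105.99 = 0.2549 g.
% purity = 0.2549 / 2.2816 x 100 = 11.2%.

11.2%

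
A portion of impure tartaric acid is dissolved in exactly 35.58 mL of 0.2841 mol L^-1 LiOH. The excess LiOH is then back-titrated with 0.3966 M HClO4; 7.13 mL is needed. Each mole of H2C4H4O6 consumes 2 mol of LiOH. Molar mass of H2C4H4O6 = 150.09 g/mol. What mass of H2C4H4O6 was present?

0.546 g

Total n(LiOH) added = 0.2841 x 0.03558 = 0.01011 mol.
n(HClO4) used = 0.3966 x 0.007130 = 0.002828 mol, which equals the excess n(LiOH).
So n(LiOH) consumed by the sample = 0.01011 - 0.002828 = 0.007281 mol.
n(H2C4H4O6) = 0.007281 / 2 = 0.003640 mol.
mass = 0.003640 mol x 150.09 g/mol = 0.546 g.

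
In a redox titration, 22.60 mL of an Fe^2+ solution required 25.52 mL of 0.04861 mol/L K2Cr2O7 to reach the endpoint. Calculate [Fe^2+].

0.329 M

n(K2Cr2O7) = 0.04861 x 0.02552 = 0.001241 mol.
From the balanced equation, 1 mol K2Cr2O7 reacts with 6 mol Fe^2+, so n(Fe^2+) = 0.001241 x 6/1 = 0.007443 mol.
[Fe^2+] = 0.007443 / 0.02260 L = 0.329 M.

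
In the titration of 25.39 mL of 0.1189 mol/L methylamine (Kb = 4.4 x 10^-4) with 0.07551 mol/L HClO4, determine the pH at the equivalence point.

5.99

n(CH3NH2) = 0.1189 x 0.02539 = 0.003019 mol; V(HClO4) at equivalence = 0.003019/0.07551 = 0.03998 L.
At equivalence the base is fully converted to CH3NH3+; total volume = 0.06537 L, so [CH3NH3+] = 0.003019/0.06537 = 0.04618 M.
Ka(CH3NH3+) = Kw/Kb = 1.0e-14 / 4.4 x 10^-4 = 2.27e-11.
[H^+] = sqrt(Ka x [CH3NH3+]) = sqrt(2.27e-11 x 0.04618) = 1.02e-6 M.
pH = -log(1.02e-6) = 5.99.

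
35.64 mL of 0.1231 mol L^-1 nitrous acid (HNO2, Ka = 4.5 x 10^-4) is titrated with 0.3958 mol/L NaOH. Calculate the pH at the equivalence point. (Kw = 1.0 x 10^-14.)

8.16

n(HNO2) = 0.1231 x 0.03564 = 0.004387 mol; V(NaOH) at equivalence = 0.004387/0.3958 = 0.01108 L.
At equivalence all the acid is converted to NO2-; total volume = 0.03564 + 0.01108 = 0.04672 L, so [NO2-] = 0.004387/0.04672 = 0.09390 M.
Kb = Kw/Ka = 1.0e-14 / 4.5 x 10^-4 = 2.22e-11.
[OH^-] = sqrt(Kb x [NO2-]) = sqrt(2.22e-11 x 0.09390) = 1.44e-6 M.
pOH = 5.84, so pH = 14.00 - 5.84 = 8.16.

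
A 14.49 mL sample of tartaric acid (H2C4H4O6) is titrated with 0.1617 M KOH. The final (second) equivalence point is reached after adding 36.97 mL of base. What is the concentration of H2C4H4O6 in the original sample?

n(KOH) = 0.1617 x 0.03697 = 0.005978 mol.
At the final (second) equivalence point, 2 mol OH^- react per mol H2C4H4O6, so n(H2C4H4O6) = 0.005978 / 2 = 0.002989 mol.
[H2C4H4O6] = 0.002989 / 0.01449 L = 0.206 M.

0.206 M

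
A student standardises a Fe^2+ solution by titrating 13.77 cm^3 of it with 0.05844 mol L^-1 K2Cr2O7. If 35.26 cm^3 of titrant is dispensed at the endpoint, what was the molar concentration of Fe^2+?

n(K2Cr2O7) = 0.05844 x 0.03526 = 0.002061 mol.
From the balanced equation, 1 mol K2Cr2O7 reacts with 6 mol Fe^2+, so n(Fe^2+) = 0.002061 x 6/1 = 0.01236 mol.
[Fe^2+] = 0.01236 / 0.01377 L = 0.898 M.

0.898 M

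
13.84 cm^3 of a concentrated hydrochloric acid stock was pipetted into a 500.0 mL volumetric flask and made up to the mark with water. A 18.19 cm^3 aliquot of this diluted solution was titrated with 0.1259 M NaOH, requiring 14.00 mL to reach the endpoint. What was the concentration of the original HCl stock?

3.50 M

n(NaOH) = 0.1259 x 0.01400 = 0.001763 mol.
n(HCl) in the aliquot = 0.001763 mol.
[diluted HCl] = 0.001763 / 0.01819 = 0.09690 M.
Dilution factor = 500.0/13.84 = 36.13, so [stock] = 0.09690 x 36.13 = 3.50 M.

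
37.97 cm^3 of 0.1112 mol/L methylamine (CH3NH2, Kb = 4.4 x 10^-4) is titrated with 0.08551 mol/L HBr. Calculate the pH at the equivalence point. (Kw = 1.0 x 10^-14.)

5.98

n(CH3NH2) = 0.1112 x 0.03797 = 0.004222 mol; V(HBr) at equivalence = 0.004222/0.08551 = 0.04938 L.
At equivalence the base is fully converted to CH3NH3+; total volume = 0.08735 L, so [CH3NH3+] = 0.004222/0.08735 = 0.04834 M.
Ka(CH3NH3+) = Kw/Kb = 1.0e-14 / 4.4 x 10^-4 = 2.27e-11.
[H^+] = sqrt(Ka x [CH3NH3+]) = sqrt(2.27e-11 x 0.04834) = 1.05e-6 M.
pH = -log(1.05e-6) = 5.98.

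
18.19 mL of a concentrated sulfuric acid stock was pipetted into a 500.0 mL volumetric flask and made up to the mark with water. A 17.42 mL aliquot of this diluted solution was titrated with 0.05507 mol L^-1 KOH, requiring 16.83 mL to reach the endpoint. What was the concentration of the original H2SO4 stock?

n(KOH) = 0.05507 x 0.01683 = 0.0009268 mol.
n(H2SO4) in the aliquot = 0.0009268 x 1/2 = 0.0004634 mol.
[diluted H2SO4] = 0.0004634 / 0.01742 = 0.02660 M.
Dilution factor = 500.0/18.19 = 27.49, so [stock] = 0.02660 x 27.49 = 0.731 M.

0.731 M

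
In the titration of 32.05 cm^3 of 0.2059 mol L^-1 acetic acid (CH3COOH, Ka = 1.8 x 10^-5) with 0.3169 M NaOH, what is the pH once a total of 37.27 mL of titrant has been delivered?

n(acid) = 0.2059 x 0.03205 = 0.006599 mol; n(NaOH) added = 0.3169 x 0.03727 = 0.01181 mol.
Base is in excess by 0.01181 - 0.006599 = 0.005212 mol in a total volume of 0.06932 L.
[OH^-] = 0.005212/0.06932 = 0.07518 M, so pOH = 1.12 and pH = 14.00 - 1.12 = 12.88.

12.88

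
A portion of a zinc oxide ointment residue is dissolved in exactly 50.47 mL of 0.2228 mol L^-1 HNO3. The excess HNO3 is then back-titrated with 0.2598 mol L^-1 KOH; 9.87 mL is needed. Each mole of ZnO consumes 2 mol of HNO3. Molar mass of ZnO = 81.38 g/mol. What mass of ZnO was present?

0.353 g

Total n(HNO3) added = 0.2228 x 0.05047 = 0.01124 mol.
n(KOH) used = 0.2598 x 0.009870 = 0.002564 mol, which equals the excess n(HNO3).
So n(HNO3) consumed by the sample = 0.01124 - 0.002564 = 0.008680 mol.
n(ZnO) = 0.008680 / 2 = 0.004340 mol.
mass = 0.004340 mol x 81.38 g/mol = 0.353 g.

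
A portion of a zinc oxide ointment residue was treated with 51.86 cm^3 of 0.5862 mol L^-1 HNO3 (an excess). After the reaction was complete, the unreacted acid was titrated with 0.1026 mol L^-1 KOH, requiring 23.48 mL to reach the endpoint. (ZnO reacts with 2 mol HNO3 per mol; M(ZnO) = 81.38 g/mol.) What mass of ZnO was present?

Total n(HNO3) added = 0.5862 x 0.05186 = 0.03040 mol.
n(KOH) used = 0.1026 x 0.02348 = 0.002409 mol, which equals the excess n(HNO3).
So n(HNO3) consumed by the sample = 0.03040 - 0.002409 = 0.02799 mol.
n(ZnO) = 0.02799 / 2 = 0.01400 mol.
mass = 0.01400 mol x 81.38 g/mol = 1.14 g.

1.14 g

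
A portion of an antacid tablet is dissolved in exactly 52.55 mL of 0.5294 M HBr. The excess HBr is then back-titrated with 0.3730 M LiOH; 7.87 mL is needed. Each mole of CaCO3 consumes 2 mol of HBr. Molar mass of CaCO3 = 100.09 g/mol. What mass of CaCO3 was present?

1.25 g

Total n(HBr) added = 0.5294 x 0.05255 = 0.02782 mol.
n(LiOH) used = 0.3730 x 0.007870 = 0.002936 mol, which equals the excess n(HBr).
So n(HBr) consumed by the sample = 0.02782 - 0.002936 = 0.02488 mol.
n(CaCO3) = 0.02488 / 2 = 0.01244 mol.
mass = 0.01244 mol x 100.09 g/mol = 1.25 g.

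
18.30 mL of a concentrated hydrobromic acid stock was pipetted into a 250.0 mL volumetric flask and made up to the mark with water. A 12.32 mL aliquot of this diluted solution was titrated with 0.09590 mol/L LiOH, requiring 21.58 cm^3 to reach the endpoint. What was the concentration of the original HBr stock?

n(LiOH) = 0.09590 x 0.02158 = 0.002070 mol.
n(HBr) in the aliquot = 0.002070 mol.
[diluted HBr] = 0.002070 / 0.01232 = 0.1680 M.
Dilution factor = 250.0/18.30 = 13.66, so [stock] = 0.1680 x 13.66 = 2.29 M.

2.29 M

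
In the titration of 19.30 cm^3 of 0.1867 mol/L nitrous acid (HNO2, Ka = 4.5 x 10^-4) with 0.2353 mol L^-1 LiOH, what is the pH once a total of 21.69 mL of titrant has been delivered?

12.56

n(acid) = 0.1867 x 0.01930 = 0.003603 mol; n(LiOH) added = 0.2353 x 0.02169 = 0.005104 mol.
Base is in excess by 0.005104 - 0.003603 = 0.001500 mol in a total volume of 0.04099 L.
[OH^-] = 0.001500/0.04099 = 0.03660 M, so pOH = 1.44 and pH = 14.00 - 1.44 = 12.56.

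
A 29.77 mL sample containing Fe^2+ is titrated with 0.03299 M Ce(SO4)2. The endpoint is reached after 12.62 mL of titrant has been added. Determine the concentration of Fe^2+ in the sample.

0.0140 M

n(Ce(SO4)2) = 0.03299 x 0.01262 = 0.0004163 mol.
From the balanced equation, 1 mol Ce(SO4)2 reacts with 1 mol Fe^2+, so n(Fe^2+) = 0.0004163 x 1/1 = 0.0004163 mol.
[Fe^2+] = 0.0004163 / 0.02977 L = 0.0140 M.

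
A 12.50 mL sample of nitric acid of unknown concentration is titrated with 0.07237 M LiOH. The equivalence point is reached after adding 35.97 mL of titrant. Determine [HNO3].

n(LiOH) delivered = 0.07237 x 0.03597 = 0.002603 mol.
For a 1:1 reaction, n(HNO3) = 0.002603 mol.
[HNO3] = 0.002603 mol / 0.01250 L = 0.208 M.

0.208 M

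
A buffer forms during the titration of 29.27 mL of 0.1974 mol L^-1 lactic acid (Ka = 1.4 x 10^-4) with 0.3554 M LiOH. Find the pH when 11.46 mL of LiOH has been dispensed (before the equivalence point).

Initial n(HC3H5O3) = 0.1974 x 0.02927 = 0.005778 mol.
n(LiOH) added = 0.3554 x 0.01146 = 0.004073 mol, converting that many moles of HC3H5O3 to C3H5O3-.
Remaining n(HC3H5O3) = 0.001705 mol; n(C3H5O3-) = 0.004073 mol.
By Henderson-Hasselbalch, pH = pKa + log([A^-]/[HA]) = 3.85 + log(0.004073/0.001705) = 3.85 + (+0.38) = 4.23.

4.23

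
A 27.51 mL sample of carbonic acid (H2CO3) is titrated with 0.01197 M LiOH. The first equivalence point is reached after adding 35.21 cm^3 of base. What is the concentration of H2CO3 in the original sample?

0.0153 M

n(LiOH) = 0.01197 x 0.03521 = 0.0004215 mol.
At the first equivalence point, 1 mol OH^- react per mol H2CO3, so n(H2CO3) = 0.0004215 / 1 = 0.0004215 mol.
[H2CO3] = 0.0004215 / 0.02751 L = 0.0153 M.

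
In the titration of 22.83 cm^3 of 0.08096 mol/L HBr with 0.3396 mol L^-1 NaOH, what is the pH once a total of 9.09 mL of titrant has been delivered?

n(acid) = 0.08096 x 0.02283 = 0.001848 mol; n(NaOH) added = 0.3396 x 0.009090 = 0.003087 mol.
Base is in excess by 0.003087 - 0.001848 = 0.001239 mol in a total volume of 0.03192 L.
[OH^-] = 0.001239/0.03192 = 0.03880 M, so pOH = 1.41 and pH = 14.00 - 1.41 = 12.59.

12.59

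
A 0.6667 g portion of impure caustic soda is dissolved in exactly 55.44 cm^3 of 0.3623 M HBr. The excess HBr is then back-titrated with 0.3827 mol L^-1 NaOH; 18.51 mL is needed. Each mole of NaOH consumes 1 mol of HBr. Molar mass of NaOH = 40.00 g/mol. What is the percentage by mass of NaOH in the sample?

Total n(HBr) added = 0.3623 x 0.05544 = 0.02009 mol.
n(NaOH) used = 0.3827 x 0.01851 = 0.007084 mol, which equals the excess n(HBr).
So n(HBr) consumed by the sample = 0.02009 - 0.007084 = 0.01300 mol.
n(NaOH) = 0.01300 / 1 = 0.01300 mol.
mass NaOH = 0.01300 x 40.00 = 0.5201 g, so %NaOH = 0.5201/0.6667 x 100 = 78.0%.

78.0%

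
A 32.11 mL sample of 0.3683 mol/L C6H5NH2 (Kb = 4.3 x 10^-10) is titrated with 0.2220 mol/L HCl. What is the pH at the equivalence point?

2.75

n(C6H5NH2) = 0.3683 x 0.03211 = 0.01183 mol; V(HCl) at equivalence = 0.01183/0.2220 = 0.05327 L.
At equivalence the base is fully converted to C6H5NH3+; total volume = 0.08538 L, so [C6H5NH3+] = 0.01183/0.08538 = 0.1385 M.
Ka(C6H5NH3+) = Kw/Kb = 1.0e-14 / 4.3 x 10^-10 = 2.33e-5.
[H^+] = sqrt(Ka x [C6H5NH3+]) = sqrt(2.33e-5 x 0.1385) = 0.00179 M.
pH = -log(0.00179) = 2.75.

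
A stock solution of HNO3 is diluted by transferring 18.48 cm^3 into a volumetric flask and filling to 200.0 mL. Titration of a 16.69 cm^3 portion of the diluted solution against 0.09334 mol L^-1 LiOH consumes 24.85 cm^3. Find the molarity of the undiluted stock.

n(LiOH) = 0.09334 x 0.02485 = 0.002319 mol.
n(HNO3) in the aliquot = 0.002319 mol.
[diluted HNO3] = 0.002319 / 0.01669 = 0.1390 M.
Dilution factor = 200.0/18.48 = 10.82, so [stock] = 0.1390 x 10.82 = 1.50 M.

1.50 M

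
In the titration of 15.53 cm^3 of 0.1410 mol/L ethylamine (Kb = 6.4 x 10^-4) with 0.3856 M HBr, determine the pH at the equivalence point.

5.90

n(C2H5NH2) = 0.1410 x 0.01553 = 0.002190 mol; V(HBr) at equivalence = 0.002190/0.3856 = 0.005679 L.
At equivalence the base is fully converted to C2H5NH3+; total volume = 0.02121 L, so [C2H5NH3+] = 0.002190/0.02121 = 0.1032 M.
Ka(C2H5NH3+) = Kw/Kb = 1.0e-14 / 6.4 x 10^-4 = 1.56e-11.
[H^+] = sqrt(Ka x [C2H5NH3+]) = sqrt(1.56e-11 x 0.1032) = 1.27e-6 M.
pH = -log(1.27e-6) = 5.90.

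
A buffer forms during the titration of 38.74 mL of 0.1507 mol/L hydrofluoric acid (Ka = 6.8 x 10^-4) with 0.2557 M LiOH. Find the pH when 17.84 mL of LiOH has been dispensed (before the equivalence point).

Initial n(HF) = 0.1507 x 0.03874 = 0.005838 mol.
n(LiOH) added = 0.2557 x 0.01784 = 0.004562 mol, converting that many moles of HF to F-.
Remaining n(HF) = 0.001276 mol; n(F-) = 0.004562 mol.
By Henderson-Hasselbalch, pH = pKa + log([A^-]/[HA]) = 3.17 + log(0.004562/0.001276) = 3.17 + (+0.55) = 3.72.

3.72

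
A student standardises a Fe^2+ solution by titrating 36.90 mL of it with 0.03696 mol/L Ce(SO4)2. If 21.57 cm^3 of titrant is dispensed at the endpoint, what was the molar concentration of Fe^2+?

0.0216 M

n(Ce(SO4)2) = 0.03696 x 0.02157 = 0.0007972 mol.
From the balanced equation, 1 mol Ce(SO4)2 reacts with 1 mol Fe^2+, so n(Fe^2+) = 0.0007972 x 1/1 = 0.0007972 mol.
[Fe^2+] = 0.0007972 / 0.03690 L = 0.0216 M.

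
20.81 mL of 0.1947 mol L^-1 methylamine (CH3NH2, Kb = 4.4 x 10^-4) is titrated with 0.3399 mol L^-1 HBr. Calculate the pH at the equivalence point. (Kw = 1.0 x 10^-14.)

n(CH3NH2) = 0.1947 x 0.02081 = 0.004052 mol; V(HBr) at equivalence = 0.004052/0.3399 = 0.01192 L.
At equivalence the base is fully converted to CH3NH3+; total volume = 0.03273 L, so [CH3NH3+] = 0.004052/0.03273 = 0.1238 M.
Ka(CH3NH3+) = Kw/Kb = 1.0e-14 / 4.4 x 10^-4 = 2.27e-11.
[H^+] = sqrt(Ka x [CH3NH3+]) = sqrt(2.27e-11 x 0.1238) = 1.68e-6 M.
pH = -log(1.68e-6) = 5.78.

5.78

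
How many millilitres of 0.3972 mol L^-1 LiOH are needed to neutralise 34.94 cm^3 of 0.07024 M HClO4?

6.18 mL

n(HClO4) = 0.07024 mol/L x 0.03494 L = 0.002454 mol.
At equivalence n(LiOH) = n(HClO4) = 0.002454 mol.
V(LiOH) = 0.002454 / 0.3972 = 0.006179 L = 6.18 mL.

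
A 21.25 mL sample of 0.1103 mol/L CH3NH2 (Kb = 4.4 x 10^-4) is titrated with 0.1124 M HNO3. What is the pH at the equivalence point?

5.95

n(CH3NH2) = 0.1103 x 0.02125 = 0.002344 mol; V(HNO3) at equivalence = 0.002344/0.1124 = 0.02085 L.
At equivalence the base is fully converted to CH3NH3+; total volume = 0.04210 L, so [CH3NH3+] = 0.002344/0.04210 = 0.05567 M.
Ka(CH3NH3+) = Kw/Kb = 1.0e-14 / 4.4 x 10^-4 = 2.27e-11.
[H^+] = sqrt(Ka x [CH3NH3+]) = sqrt(2.27e-11 x 0.05567) = 1.12e-6 M.
pH = -log(1.12e-6) = 5.95.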